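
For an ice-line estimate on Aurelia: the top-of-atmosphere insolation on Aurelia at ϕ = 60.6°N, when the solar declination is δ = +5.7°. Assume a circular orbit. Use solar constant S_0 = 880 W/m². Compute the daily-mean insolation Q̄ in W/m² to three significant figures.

Q̄ ≈ 177 W/m²

cos h₀ = −tan(+60.6°) tan(+5.700°) = -0.1771, h₀ = 1.7489 rad.
Bracket: h₀ sin ϕ sin δ + cos ϕ cos δ sin h₀ = 1.7489×0.87121×0.09932 + 0.49090×0.99506×0.98419 = 0.151330 + 0.480752 = 0.632082.
Q̄ = (S_0/π) × [bracket] = (880/π) × 0.632082 = 177.1 W/m².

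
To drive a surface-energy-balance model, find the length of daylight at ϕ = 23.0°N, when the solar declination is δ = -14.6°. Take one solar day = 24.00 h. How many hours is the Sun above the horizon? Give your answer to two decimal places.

11.15 h

cos h₀ = −tan ϕ · tan δ = −tan(+23.0°) × tan(-14.600°) = 0.1106, so h₀ = 1.4600 rad = 83.65°.
Daylight = 2h₀/(2π) × 24.00 h = (1.4600/π) × 24.00 = 11.15 h.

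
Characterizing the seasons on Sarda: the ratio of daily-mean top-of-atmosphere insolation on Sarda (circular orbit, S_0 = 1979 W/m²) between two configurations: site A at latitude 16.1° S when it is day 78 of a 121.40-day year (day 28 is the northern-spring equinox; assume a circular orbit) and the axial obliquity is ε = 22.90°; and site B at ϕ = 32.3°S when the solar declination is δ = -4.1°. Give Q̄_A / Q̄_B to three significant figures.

— Configuration A (ϕ=-16.1°):
Solar longitude: L_s = 360° × (78 − 28)/121.40 = 148.270°.
sin δ = sin 22.90° × sin 148.270° = 0.20465, so δ = +11.809°.
cos h₀ = −tan(-16.1°) tan(+11.809°) = 0.0603, h₀ = 1.5104 rad.
Bracket: h₀ sin ϕ sin δ + cos ϕ cos δ sin h₀ = 1.5104×-0.27731×0.20465 + 0.96078×0.97884×0.99818 = -0.085717 + 0.938738 = 0.853021.
Q̄ = (S_0/π) × [bracket] = (1979/π) × 0.853021 = 537.35 W/m².
— Configuration B (ϕ=-32.3°):
cos h₀ = −tan(-32.3°) tan(-4.100°) = -0.0453, h₀ = 1.6161 rad.
Bracket: h₀ sin ϕ sin δ + cos ϕ cos δ sin h₀ = 1.6161×-0.53435×-0.07150 + 0.84526×0.99744×0.99897 = 0.061745 + 0.842228 = 0.903973.
Q̄ = (S_0/π) × [bracket] = (1979/π) × 0.903973 = 569.44 W/m².
Ratio Q̄_A / Q̄_B = 537.35 / 569.44 = 0.9436.

Q̄_A / Q̄_B ≈ 0.944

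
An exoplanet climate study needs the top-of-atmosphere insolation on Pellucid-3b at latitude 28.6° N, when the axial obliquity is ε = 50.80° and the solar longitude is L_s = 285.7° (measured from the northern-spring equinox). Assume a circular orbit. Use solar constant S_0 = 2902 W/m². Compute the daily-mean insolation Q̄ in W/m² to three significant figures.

Solar declination: sin δ = sin ε · sin L_s = sin 50.80° × sin 285.7° = -0.74603, so δ = -48.248°.
cos h₀ = −tan(+28.6°) tan(-48.248°) = 0.6108, h₀ = 0.9137 rad.
Bracket: h₀ sin ϕ sin δ + cos ϕ cos δ sin h₀ = 0.9137×0.47869×-0.74603 + 0.87798×0.66591×0.79177 = -0.326298 + 0.462913 = 0.136615.
Q̄ = (S_0/π) × [bracket] = (2902/π) × 0.136615 = 126.2 W/m².

Q̄ ≈ 126 W/m²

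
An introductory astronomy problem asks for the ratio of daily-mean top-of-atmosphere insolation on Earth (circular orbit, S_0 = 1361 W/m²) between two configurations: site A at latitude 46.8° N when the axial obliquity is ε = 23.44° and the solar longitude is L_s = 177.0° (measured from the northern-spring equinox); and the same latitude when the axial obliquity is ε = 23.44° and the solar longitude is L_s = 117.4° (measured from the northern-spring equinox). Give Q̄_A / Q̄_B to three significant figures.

Q̄_A / Q̄_B ≈ 0.646

— Configuration A (ϕ=+46.8°):
Solar declination: sin δ = sin ε · sin L_s = sin 23.44° × sin 177.0° = 0.02082, so δ = +1.193°.
cos h₀ = −tan(+46.8°) tan(+1.193°) = -0.0222, h₀ = 1.5930 rad.
Bracket: h₀ sin ϕ sin δ + cos ϕ cos δ sin h₀ = 1.5930×0.72897×0.02082 + 0.68455×0.99978×0.99975 = 0.024177 + 0.684228 = 0.708405.
Q̄ = (S_0/π) × [bracket] = (1361/π) × 0.708405 = 306.90 W/m².
— Configuration B (ϕ=+46.8°):
Solar declination: sin δ = sin ε · sin L_s = sin 23.44° × sin 117.4° = 0.35316, so δ = +20.681°.
cos h₀ = −tan(+46.8°) tan(+20.681°) = -0.4020, h₀ = 1.9845 rad.
Bracket: h₀ sin ϕ sin δ + cos ϕ cos δ sin h₀ = 1.9845×0.72897×0.35316 + 0.68455×0.93556×0.91565 = 0.510896 + 0.586417 = 1.097313.
Q̄ = (S_0/π) × [bracket] = (1361/π) × 1.097313 = 475.38 W/m².
Ratio Q̄_A / Q̄_B = 306.90 / 475.38 = 0.6456.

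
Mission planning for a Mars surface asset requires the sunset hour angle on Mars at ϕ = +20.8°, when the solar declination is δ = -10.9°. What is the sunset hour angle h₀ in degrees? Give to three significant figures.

h₀ = 85.8°

cos h₀ = −tan ϕ · tan δ = −tan(+20.8°) × tan(-10.900°) = 0.0732, so h₀ = 1.4976 rad = 85.81°.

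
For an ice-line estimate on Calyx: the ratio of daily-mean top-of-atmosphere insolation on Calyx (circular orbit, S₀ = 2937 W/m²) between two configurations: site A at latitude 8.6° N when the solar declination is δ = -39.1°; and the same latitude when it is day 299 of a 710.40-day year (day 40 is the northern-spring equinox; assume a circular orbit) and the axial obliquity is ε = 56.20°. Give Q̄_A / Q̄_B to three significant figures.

Q̄_A / Q̄_B ≈ 0.676

— Configuration A (φ=+8.6°):
cos H₀ = −tan(+8.6°) tan(-39.100°) = 0.1229, H₀ = 1.4476 rad.
Bracket: H₀ sin φ sin δ + cos φ cos δ sin H₀ = 1.4476×0.14954×-0.63068 + 0.98876×0.77605×0.99242 = -0.136526 + 0.761511 = 0.624985.
Q̄ = (S₀/π) × [bracket] = (2937/π) × 0.624985 = 584.28 W/m².
— Configuration B (φ=+8.6°):
Solar longitude: λ_s = 360° × (299 − 40)/710.40 = 131.250°.
sin δ = sin 56.20° × sin 131.250° = 0.62477, so δ = +38.665°.
cos H₀ = −tan(+8.6°) tan(+38.665°) = -0.1210, H₀ = 1.6921 rad.
Bracket: H₀ sin φ sin δ + cos φ cos δ sin H₀ = 1.6921×0.14954×0.62477 + 0.98876×0.78081×0.99265 = 0.158090 + 0.766359 = 0.924449.
Q̄ = (S₀/π) × [bracket] = (2937/π) × 0.924449 = 864.25 W/m².
Ratio Q̄_A / Q̄_B = 584.28 / 864.25 = 0.6761.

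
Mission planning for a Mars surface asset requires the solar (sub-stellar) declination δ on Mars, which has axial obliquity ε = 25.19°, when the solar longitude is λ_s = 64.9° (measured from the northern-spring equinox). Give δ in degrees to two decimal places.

δ = +22.67°

sin δ = sin ε · sin λ_s = sin 25.19° × sin 64.9° = 0.385429.
δ = arcsin(0.385429) = +22.67°.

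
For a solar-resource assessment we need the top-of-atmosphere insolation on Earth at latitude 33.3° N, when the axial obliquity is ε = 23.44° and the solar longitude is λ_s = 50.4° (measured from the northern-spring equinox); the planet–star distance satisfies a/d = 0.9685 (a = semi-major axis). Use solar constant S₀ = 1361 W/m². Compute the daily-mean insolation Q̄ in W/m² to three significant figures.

Q̄ ≈ 438 W/m²

Solar declination: sin δ = sin ε · sin λ_s = sin 23.44° × sin 50.4° = 0.30650, so δ = +17.849°.
cos H₀ = −tan(+33.3°) tan(+17.849°) = -0.2115, H₀ = 1.7839 rad.
Bracket: H₀ sin φ sin δ + cos φ cos δ sin H₀ = 1.7839×0.54902×0.30650 + 0.83581×0.95187×0.97738 = 0.300185 + 0.777586 = 1.077771.
Inverse-square distance factor (a/d)² = 0.9685² = 0.937992.
Q̄ = (S₀/π) × 0.937992 × [bracket] = (1361/π) × 0.937992 × 1.077771 = 438.0 W/m².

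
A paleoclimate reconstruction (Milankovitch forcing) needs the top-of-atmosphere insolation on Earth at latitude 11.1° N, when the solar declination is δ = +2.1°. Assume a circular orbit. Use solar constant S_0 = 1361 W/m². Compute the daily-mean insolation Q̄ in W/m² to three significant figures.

cos h₀ = −tan(+11.1°) tan(+2.100°) = -0.0072, h₀ = 1.5780 rad.
Bracket: h₀ sin ϕ sin δ + cos ϕ cos δ sin h₀ = 1.5780×0.19252×0.03664 + 0.98129×0.99933×0.99997 = 0.011131 + 0.980603 = 0.991734.
Q̄ = (S_0/π) × [bracket] = (1361/π) × 0.991734 = 429.6 W/m².

Q̄ ≈ 430 W/m²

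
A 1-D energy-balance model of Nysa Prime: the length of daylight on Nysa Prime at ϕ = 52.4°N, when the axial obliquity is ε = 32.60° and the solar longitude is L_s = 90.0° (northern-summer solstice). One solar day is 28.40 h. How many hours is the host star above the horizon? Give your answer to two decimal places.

Solar declination: sin δ = sin ε · sin L_s = sin 32.60° × sin 90.0° = 0.53877, so δ = +32.600°.
cos h₀ = −tan ϕ · tan δ = −tan(+52.4°) × tan(+32.600°) = -0.8304, so h₀ = 2.5507 rad = 146.14°.
Daylight = 2h₀/(2π) × 28.40 h = (2.5507/π) × 28.40 = 23.06 h.

23.06 h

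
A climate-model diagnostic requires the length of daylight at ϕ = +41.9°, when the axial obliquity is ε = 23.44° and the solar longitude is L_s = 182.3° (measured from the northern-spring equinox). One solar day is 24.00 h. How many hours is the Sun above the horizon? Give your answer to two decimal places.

Solar declination: sin δ = sin ε · sin L_s = sin 23.44° × sin 182.3° = -0.01596, so δ = -0.915°.
cos h₀ = −tan ϕ · tan δ = −tan(+41.9°) × tan(-0.915°) = 0.0143, so h₀ = 1.5565 rad = 89.18°.
Daylight = 2h₀/(2π) × 24.00 h = (1.5565/π) × 24.00 = 11.89 h.

11.89 h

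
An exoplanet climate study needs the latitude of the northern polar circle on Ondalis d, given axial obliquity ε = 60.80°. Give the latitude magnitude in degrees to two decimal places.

29.20°

The polar circle is the lowest latitude that experiences at least one full rotation of continuous daylight at the northern-summer solstice; it lies at |φ| = 90° − ε = 90° − 60.80° = 29.20°.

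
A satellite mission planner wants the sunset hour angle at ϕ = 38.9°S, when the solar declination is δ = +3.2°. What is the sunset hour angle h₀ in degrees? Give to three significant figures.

h₀ = 87.4°

cos h₀ = −tan ϕ · tan δ = −tan(-38.9°) × tan(+3.200°) = 0.0451, so h₀ = 1.5257 rad = 87.41°.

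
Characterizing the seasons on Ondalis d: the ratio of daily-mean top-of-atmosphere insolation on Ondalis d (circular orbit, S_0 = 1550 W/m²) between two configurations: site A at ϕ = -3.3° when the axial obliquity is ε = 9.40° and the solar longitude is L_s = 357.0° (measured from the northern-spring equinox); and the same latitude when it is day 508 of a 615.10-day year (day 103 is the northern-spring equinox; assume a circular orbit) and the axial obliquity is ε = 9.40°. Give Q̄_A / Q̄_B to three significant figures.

Q̄_A / Q̄_B ≈ 0.998

— Configuration A (ϕ=-3.3°):
Solar declination: sin δ = sin ε · sin L_s = sin 9.40° × sin 357.0° = -0.00855, so δ = -0.490°.
cos h₀ = −tan(-3.3°) tan(-0.490°) = -0.0005, h₀ = 1.5713 rad.
Bracket: h₀ sin ϕ sin δ + cos ϕ cos δ sin h₀ = 1.5713×-0.05756×-0.00855 + 0.99834×0.99996×1.00000 = 0.000773 + 0.998300 = 0.999073.
Q̄ = (S_0/π) × [bracket] = (1550/π) × 0.999073 = 492.92 W/m².
— Configuration B (ϕ=-3.3°):
Solar longitude: L_s = 360° × (508 − 103)/615.10 = 237.035°.
sin δ = sin 9.40° × sin 237.035° = -0.13703, so δ = -7.876°.
cos h₀ = −tan(-3.3°) tan(-7.876°) = -0.0080, h₀ = 1.5788 rad.
Bracket: h₀ sin ϕ sin δ + cos ϕ cos δ sin h₀ = 1.5788×-0.05756×-0.13703 + 0.99834×0.99057×0.99997 = 0.012453 + 0.988896 = 1.001349.
Q̄ = (S_0/π) × [bracket] = (1550/π) × 1.001349 = 494.05 W/m².
Ratio Q̄_A / Q̄_B = 492.92 / 494.05 = 0.9977.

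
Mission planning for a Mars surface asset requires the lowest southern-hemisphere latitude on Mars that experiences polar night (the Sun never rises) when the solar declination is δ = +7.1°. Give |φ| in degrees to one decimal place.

|φ| = 82.9°

Polar night requires cos H₀ = −tan φ tan δ ≥ 1, i.e. tan φ tan δ ≤ −1.
The boundary is |tan φ| · |tan δ| = 1, so |φ| = 90° − |δ| = 90° − 7.1° = 82.9° in the southern hemisphere.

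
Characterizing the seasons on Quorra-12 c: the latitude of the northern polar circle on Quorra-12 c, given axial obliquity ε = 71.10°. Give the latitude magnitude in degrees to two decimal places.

18.90°

The polar circle is the lowest latitude that experiences at least one full rotation of continuous daylight at the northern-summer solstice; it lies at |ϕ| = 90° − ε = 90° − 71.10° = 18.90°.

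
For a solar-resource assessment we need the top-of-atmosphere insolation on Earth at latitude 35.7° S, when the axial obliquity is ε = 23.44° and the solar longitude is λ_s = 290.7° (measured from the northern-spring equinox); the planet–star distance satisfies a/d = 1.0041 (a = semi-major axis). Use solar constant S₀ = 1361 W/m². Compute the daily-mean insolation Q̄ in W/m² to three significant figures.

Q̄ ≈ 492 W/m²

Solar declination: sin δ = sin ε · sin λ_s = sin 23.44° × sin 290.7° = -0.37211, so δ = -21.846°.
cos H₀ = −tan(-35.7°) tan(-21.846°) = -0.2881, H₀ = 1.8630 rad.
Bracket: H₀ sin φ sin δ + cos φ cos δ sin H₀ = 1.8630×-0.58354×-0.37211 + 0.81208×0.92819×0.95761 = 0.404534 + 0.721812 = 1.126346.
Inverse-square distance factor (a/d)² = 1.0041² = 1.008217.
Q̄ = (S₀/π) × 1.008217 × [bracket] = (1361/π) × 1.008217 × 1.126346 = 492.0 W/m².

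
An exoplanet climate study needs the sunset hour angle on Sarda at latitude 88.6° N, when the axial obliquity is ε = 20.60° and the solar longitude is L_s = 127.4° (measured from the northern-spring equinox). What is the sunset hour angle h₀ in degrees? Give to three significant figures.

Solar declination: sin δ = sin ε · sin L_s = sin 20.60° × sin 127.4° = 0.27951, so δ = +16.231°.
Sunrise equation: cos h₀ = −tan ϕ · tan δ = -11.9115 ≤ −1, so the host star never sets (polar day) and h₀ = π.

h₀ = 180°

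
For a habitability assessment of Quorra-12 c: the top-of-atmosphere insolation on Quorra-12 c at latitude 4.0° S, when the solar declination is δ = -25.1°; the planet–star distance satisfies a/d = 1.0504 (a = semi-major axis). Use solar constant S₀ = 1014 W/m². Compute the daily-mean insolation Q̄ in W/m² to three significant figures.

cos H₀ = −tan(-4.0°) tan(-25.100°) = -0.0328, H₀ = 1.6036 rad.
Bracket: H₀ sin φ sin δ + cos φ cos δ sin H₀ = 1.6036×-0.06976×-0.42420 + 0.99756×0.90557×0.99946 = 0.047454 + 0.902873 = 0.950327.
Inverse-square distance factor (a/d)² = 1.0504² = 1.103340.
Q̄ = (S₀/π) × 1.103340 × [bracket] = (1014/π) × 1.103340 × 0.950327 = 338.4 W/m².

Q̄ ≈ 338 W/m²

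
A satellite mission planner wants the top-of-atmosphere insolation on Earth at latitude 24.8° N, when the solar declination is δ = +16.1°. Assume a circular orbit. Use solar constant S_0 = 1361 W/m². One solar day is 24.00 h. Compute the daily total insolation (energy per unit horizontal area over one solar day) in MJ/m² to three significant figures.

cos h₀ = −tan(+24.8°) tan(+16.100°) = -0.1334, h₀ = 1.7046 rad.
Bracket: h₀ sin ϕ sin δ + cos ϕ cos δ sin h₀ = 1.7046×0.41945×0.27731 + 0.90778×0.96078×0.99107 = 0.198275 + 0.864388 = 1.062663.
Q̄ = (S_0/π) × [bracket] = (1361/π) × 1.062663 = 460.37 W/m².
Daily total = Q̄ × 24.00 h × 3600 s/h = 460.37 × 24.00 × 3600 / 10⁶ = 39.78 MJ/m².

39.8 MJ/m²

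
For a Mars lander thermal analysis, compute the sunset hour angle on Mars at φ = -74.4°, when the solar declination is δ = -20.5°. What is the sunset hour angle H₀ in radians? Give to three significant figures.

H₀ = 3.14 rad

Sunrise equation: cos H₀ = −tan φ · tan δ = -1.3391 ≤ −1, so the Sun never sets (polar day) and H₀ = π.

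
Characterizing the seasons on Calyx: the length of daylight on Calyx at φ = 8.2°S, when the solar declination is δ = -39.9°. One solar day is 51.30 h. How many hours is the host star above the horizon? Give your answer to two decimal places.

27.62 h

cos H₀ = −tan φ · tan δ = −tan(-8.2°) × tan(-39.900°) = -0.1205, so H₀ = 1.6916 rad = 96.92°.
Daylight = 2H₀/(2π) × 51.30 h = (1.6916/π) × 51.30 = 27.62 h.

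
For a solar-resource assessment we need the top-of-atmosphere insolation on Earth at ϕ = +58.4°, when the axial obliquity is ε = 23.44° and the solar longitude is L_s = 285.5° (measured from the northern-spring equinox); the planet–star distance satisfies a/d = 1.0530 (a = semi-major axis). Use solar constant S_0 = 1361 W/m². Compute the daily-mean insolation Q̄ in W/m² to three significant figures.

Q̄ ≈ 41.4 W/m²

Solar declination: sin δ = sin ε · sin L_s = sin 23.44° × sin 285.5° = -0.38332, so δ = -22.540°.
cos h₀ = −tan(+58.4°) tan(-22.540°) = 0.6746, h₀ = 0.8304 rad.
Bracket: h₀ sin ϕ sin δ + cos ϕ cos δ sin h₀ = 0.8304×0.85173×-0.38332 + 0.52399×0.92362×0.73817 = -0.271113 + 0.357250 = 0.086137.
Inverse-square distance factor (a/d)² = 1.0530² = 1.108809.
Q̄ = (S_0/π) × 1.108809 × [bracket] = (1361/π) × 1.108809 × 0.086137 = 41.38 W/m².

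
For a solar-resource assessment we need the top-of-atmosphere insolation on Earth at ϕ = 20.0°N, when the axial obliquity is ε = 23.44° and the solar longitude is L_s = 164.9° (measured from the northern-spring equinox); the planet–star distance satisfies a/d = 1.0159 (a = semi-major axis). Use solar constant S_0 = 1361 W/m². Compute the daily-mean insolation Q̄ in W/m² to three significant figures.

Q̄ ≈ 443 W/m²

Solar declination: sin δ = sin ε · sin L_s = sin 23.44° × sin 164.9° = 0.10363, so δ = +5.948°.
cos h₀ = −tan(+20.0°) tan(+5.948°) = -0.0379, h₀ = 1.6087 rad.
Bracket: h₀ sin ϕ sin δ + cos ϕ cos δ sin h₀ = 1.6087×0.34202×0.10363 + 0.93969×0.99462×0.99928 = 0.057018 + 0.933962 = 0.990980.
Inverse-square distance factor (a/d)² = 1.0159² = 1.032053.
Q̄ = (S_0/π) × 1.032053 × [bracket] = (1361/π) × 1.032053 × 0.990980 = 443.1 W/m².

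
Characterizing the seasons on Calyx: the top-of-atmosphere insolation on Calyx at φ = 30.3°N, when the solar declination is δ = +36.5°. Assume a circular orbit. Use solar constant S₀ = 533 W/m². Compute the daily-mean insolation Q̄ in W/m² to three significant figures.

Q̄ ≈ 209 W/m²

cos H₀ = −tan(+30.3°) tan(+36.500°) = -0.4324, H₀ = 2.0179 rad.
Bracket: H₀ sin φ sin δ + cos φ cos δ sin H₀ = 2.0179×0.50453×0.59482 + 0.86340×0.80386×0.90168 = 0.605581 + 0.625813 = 1.231394.
Q̄ = (S₀/π) × [bracket] = (533/π) × 1.231394 = 208.9 W/m².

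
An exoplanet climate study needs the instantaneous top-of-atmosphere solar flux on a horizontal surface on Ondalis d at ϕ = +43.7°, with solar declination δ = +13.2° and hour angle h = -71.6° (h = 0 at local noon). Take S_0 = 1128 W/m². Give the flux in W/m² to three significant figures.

429 W/m²

cos θ_z = sin ϕ sin δ + cos ϕ cos δ cos h = 0.157764 + 0.222174 = 0.379938.
Flux = S_0 · cos θ_z = 1128 × 0.379938 = 428.6 W/m².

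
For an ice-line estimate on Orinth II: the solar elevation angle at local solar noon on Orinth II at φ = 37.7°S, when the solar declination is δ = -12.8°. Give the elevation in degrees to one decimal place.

At local noon the hour angle is zero, so the zenith angle equals |φ − δ| = |-37.7° − (-12.800°)| = 24.900°.
Elevation = 90° − 24.900° = 65.1°.

65.1°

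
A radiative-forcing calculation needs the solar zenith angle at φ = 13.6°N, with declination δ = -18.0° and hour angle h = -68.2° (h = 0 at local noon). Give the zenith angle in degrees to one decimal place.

cos θ_z = sin φ sin δ + cos φ cos δ cos h = -0.072663 + 0.343289 = 0.270626.
θ_z = arccos(0.270626) = 74.3°.

θ_z = 74.3°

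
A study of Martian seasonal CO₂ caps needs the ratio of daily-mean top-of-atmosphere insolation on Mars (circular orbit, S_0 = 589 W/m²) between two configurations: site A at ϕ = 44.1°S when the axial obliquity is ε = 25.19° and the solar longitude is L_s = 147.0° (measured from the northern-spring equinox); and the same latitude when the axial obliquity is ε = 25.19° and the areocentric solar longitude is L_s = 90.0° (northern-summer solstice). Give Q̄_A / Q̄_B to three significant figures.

— Configuration A (ϕ=-44.1°):
Solar declination: sin δ = sin ε · sin L_s = sin 25.19° × sin 147.0° = 0.23181, so δ = +13.404°.
cos h₀ = −tan(-44.1°) tan(+13.404°) = 0.2309, h₀ = 1.3378 rad.
Bracket: h₀ sin ϕ sin δ + cos ϕ cos δ sin h₀ = 1.3378×-0.69591×0.23181 + 0.71813×0.97276×0.97297 = -0.215812 + 0.679686 = 0.463874.
Q̄ = (S_0/π) × [bracket] = (589/π) × 0.463874 = 86.969 W/m².
— Configuration B (ϕ=-44.1°):
sin δ = sin 25.19° × sin 90.0° = 0.42562, so δ = +25.190°.
cos h₀ = −tan(-44.1°) tan(+25.190°) = 0.4558, h₀ = 1.0975 rad.
Bracket: h₀ sin ϕ sin δ + cos ϕ cos δ sin h₀ = 1.0975×-0.69591×0.42562 + 0.71813×0.90490×0.89008 = -0.325072 + 0.578406 = 0.253334.
Q̄ = (S_0/π) × [bracket] = (589/π) × 0.253334 = 47.496 W/m².
Ratio Q̄_A / Q̄_B = 86.969 / 47.496 = 1.831.

Q̄_A / Q̄_B ≈ 1.83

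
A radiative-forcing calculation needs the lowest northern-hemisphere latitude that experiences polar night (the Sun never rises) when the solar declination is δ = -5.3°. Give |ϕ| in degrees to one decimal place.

Polar night requires cos h₀ = −tan ϕ tan δ ≥ 1, i.e. tan ϕ tan δ ≤ −1.
The boundary is |tan ϕ| · |tan δ| = 1, so |ϕ| = 90° − |δ| = 90° − 5.3° = 84.7° in the northern hemisphere.

|ϕ| = 84.7°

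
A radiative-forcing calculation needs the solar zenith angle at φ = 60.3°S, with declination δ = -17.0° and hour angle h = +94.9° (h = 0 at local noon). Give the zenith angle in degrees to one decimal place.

θ_z = 77.7°

cos θ_z = sin φ sin δ + cos φ cos δ cos h = 0.253963 + -0.040471 = 0.213492.
θ_z = arccos(0.213492) = 77.7°.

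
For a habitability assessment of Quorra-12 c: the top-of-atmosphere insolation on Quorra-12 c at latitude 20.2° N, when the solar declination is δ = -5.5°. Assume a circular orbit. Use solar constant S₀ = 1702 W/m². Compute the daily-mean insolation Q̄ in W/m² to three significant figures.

Q̄ ≈ 478 W/m²

cos H₀ = −tan(+20.2°) tan(-5.500°) = 0.0354, H₀ = 1.5354 rad.
Bracket: H₀ sin φ sin δ + cos φ cos δ sin H₀ = 1.5354×0.34530×-0.09585 + 0.93849×0.99540×0.99937 = -0.050817 + 0.933584 = 0.882767.
Q̄ = (S₀/π) × [bracket] = (1702/π) × 0.882767 = 478.3 W/m².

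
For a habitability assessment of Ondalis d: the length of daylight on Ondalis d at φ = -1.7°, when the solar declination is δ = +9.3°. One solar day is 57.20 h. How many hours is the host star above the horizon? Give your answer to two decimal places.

cos H₀ = −tan φ · tan δ = −tan(-1.7°) × tan(+9.300°) = 0.0049, so H₀ = 1.5659 rad = 89.72°.
Daylight = 2H₀/(2π) × 57.20 h = (1.5659/π) × 57.20 = 28.51 h.

28.51 h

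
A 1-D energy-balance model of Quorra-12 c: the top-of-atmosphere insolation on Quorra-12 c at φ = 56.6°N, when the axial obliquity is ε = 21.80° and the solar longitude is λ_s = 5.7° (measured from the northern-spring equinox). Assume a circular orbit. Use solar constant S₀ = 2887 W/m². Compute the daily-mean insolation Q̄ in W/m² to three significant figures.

Q̄ ≈ 551 W/m²

Solar declination: sin δ = sin ε · sin λ_s = sin 21.80° × sin 5.7° = 0.03688, so δ = +2.114°.
cos H₀ = −tan(+56.6°) tan(+2.114°) = -0.0560, H₀ = 1.6268 rad.
Bracket: H₀ sin φ sin δ + cos φ cos δ sin H₀ = 1.6268×0.83485×0.03688 + 0.55048×0.99932×0.99843 = 0.050088 + 0.549242 = 0.599330.
Q̄ = (S₀/π) × [bracket] = (2887/π) × 0.599330 = 550.8 W/m².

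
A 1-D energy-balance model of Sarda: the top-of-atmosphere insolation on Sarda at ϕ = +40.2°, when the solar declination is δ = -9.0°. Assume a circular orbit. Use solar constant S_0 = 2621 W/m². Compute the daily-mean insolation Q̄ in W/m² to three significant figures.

Q̄ ≈ 503 W/m²

cos h₀ = −tan(+40.2°) tan(-9.000°) = 0.1338, h₀ = 1.4365 rad.
Bracket: h₀ sin ϕ sin δ + cos ϕ cos δ sin h₀ = 1.4365×0.64546×-0.15643 + 0.76380×0.98769×0.99100 = -0.145042 + 0.747608 = 0.602566.
Q̄ = (S_0/π) × [bracket] = (2621/π) × 0.602566 = 502.7 W/m².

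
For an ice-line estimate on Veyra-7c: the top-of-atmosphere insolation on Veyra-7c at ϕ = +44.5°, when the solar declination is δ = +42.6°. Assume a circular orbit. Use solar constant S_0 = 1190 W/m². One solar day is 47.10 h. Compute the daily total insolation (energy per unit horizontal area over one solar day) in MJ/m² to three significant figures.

cos h₀ = −tan(+44.5°) tan(+42.600°) = -0.9036, h₀ = 2.6990 rad.
Bracket: h₀ sin ϕ sin δ + cos ϕ cos δ sin h₀ = 2.6990×0.70091×0.67688 + 0.71325×0.73610×0.42830 = 1.280492 + 0.224867 = 1.505359.
Q̄ = (S_0/π) × [bracket] = (1190/π) × 1.505359 = 570.21 W/m².
Daily total = Q̄ × 47.10 h × 3600 s/h = 570.21 × 47.10 × 3600 / 10⁶ = 96.68 MJ/m².

96.7 MJ/m²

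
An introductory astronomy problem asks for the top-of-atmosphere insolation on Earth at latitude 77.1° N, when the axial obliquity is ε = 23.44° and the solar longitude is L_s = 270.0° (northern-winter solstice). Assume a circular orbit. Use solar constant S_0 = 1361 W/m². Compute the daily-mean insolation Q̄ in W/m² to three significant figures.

Solar declination: sin δ = sin ε · sin L_s = sin 23.44° × sin 270.0° = -0.39779, so δ = -23.440°.
cos h₀ = −tan(+77.1°) tan(-23.440°) = 1.8931 ≥ 1 ⇒ polar night, h₀ = 0 and Q̄ = 0.

Q̄ ≈ 0.00 W/m²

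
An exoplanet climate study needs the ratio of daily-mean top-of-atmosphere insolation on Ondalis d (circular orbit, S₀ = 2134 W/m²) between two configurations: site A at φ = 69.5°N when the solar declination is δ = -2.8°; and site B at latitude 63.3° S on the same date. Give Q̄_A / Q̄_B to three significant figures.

Q̄_A / Q̄_B ≈ 0.541

— Configuration A (φ=+69.5°):
cos H₀ = −tan(+69.5°) tan(-2.800°) = 0.1308, H₀ = 1.4396 rad.
Bracket: H₀ sin φ sin δ + cos φ cos δ sin H₀ = 1.4396×0.93667×-0.04885 + 0.35021×0.99881×0.99141 = -0.065871 + 0.346789 = 0.280918.
Q̄ = (S₀/π) × [bracket] = (2134/π) × 0.280918 = 190.82 W/m².
— Configuration B (φ=-63.3°):
cos H₀ = −tan(-63.3°) tan(-2.800°) = -0.0972, H₀ = 1.6682 rad.
Bracket: H₀ sin φ sin δ + cos φ cos δ sin H₀ = 1.6682×-0.89337×-0.04885 + 0.44932×0.99881×0.99526 = 0.072802 + 0.446658 = 0.519460.
Q̄ = (S₀/π) × [bracket] = (2134/π) × 0.519460 = 352.86 W/m².
Ratio Q̄_A / Q̄_B = 190.82 / 352.86 = 0.5408.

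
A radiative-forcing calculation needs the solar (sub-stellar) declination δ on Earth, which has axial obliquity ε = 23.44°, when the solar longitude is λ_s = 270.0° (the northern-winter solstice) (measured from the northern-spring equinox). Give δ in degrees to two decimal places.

sin δ = sin ε · sin λ_s = sin 23.44° × sin 270.0° = -0.397789.
δ = arcsin(-0.397789) = -23.44°.

δ = -23.44°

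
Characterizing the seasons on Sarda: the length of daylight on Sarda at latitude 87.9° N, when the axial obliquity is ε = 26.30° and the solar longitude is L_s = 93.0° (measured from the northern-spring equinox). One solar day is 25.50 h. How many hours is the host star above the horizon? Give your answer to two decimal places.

Solar declination: sin δ = sin ε · sin L_s = sin 26.30° × sin 93.0° = 0.44246, so δ = +26.261°.
Sunrise equation: cos h₀ = −tan ϕ · tan δ = -13.4554 ≤ −1, so the host star never sets (polar day) and h₀ = π.
Daylight = 2h₀/(2π) × 25.50 h = (3.1416/π) × 25.50 = 25.50 h.

25.50 h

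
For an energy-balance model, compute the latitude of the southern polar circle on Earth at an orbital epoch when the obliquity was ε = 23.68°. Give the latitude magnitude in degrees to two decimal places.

66.32°

The polar circle is the lowest latitude that experiences at least one full rotation of continuous darkness at the northern-summer solstice; it lies at |ϕ| = 90° − ε = 90° − 23.68° = 66.32°.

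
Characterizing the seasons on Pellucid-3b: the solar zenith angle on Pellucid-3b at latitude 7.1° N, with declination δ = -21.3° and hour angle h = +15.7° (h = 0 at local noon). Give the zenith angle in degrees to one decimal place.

θ_z = 32.3°

cos θ_z = sin ϕ sin δ + cos ϕ cos δ cos h = -0.044898 + 0.890054 = 0.845156.
θ_z = arccos(0.845156) = 32.3°.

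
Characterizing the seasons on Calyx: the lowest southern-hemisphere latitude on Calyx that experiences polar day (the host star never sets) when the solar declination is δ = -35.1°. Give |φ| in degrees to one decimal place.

Polar day requires cos H₀ = −tan φ tan δ ≤ −1, i.e. tan φ tan δ ≥ 1.
The boundary is |tan φ| · |tan δ| = 1, so |φ| = 90° − |δ| = 90° − 35.1° = 54.9° in the southern hemisphere.

|φ| = 54.9°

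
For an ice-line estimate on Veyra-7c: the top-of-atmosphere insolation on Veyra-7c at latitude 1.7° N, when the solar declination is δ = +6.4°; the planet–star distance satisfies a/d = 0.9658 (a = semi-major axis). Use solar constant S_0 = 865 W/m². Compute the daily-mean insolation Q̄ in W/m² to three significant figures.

cos h₀ = −tan(+1.7°) tan(+6.400°) = -0.0033, h₀ = 1.5741 rad.
Bracket: h₀ sin ϕ sin δ + cos ϕ cos δ sin h₀ = 1.5741×0.02967×0.11147 + 0.99956×0.99377×0.99999 = 0.005206 + 0.993323 = 0.998529.
Inverse-square distance factor (a/d)² = 0.9658² = 0.932770.
Q̄ = (S_0/π) × 0.932770 × [bracket] = (865/π) × 0.932770 × 0.998529 = 256.4 W/m².

Q̄ ≈ 256 W/m²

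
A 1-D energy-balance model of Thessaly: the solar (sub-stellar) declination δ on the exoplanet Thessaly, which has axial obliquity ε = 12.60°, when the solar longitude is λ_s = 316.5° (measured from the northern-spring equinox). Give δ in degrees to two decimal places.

sin δ = sin ε · sin λ_s = sin 12.60° × sin 316.5° = -0.150160.
δ = arcsin(-0.150160) = -8.64°.

δ = -8.64°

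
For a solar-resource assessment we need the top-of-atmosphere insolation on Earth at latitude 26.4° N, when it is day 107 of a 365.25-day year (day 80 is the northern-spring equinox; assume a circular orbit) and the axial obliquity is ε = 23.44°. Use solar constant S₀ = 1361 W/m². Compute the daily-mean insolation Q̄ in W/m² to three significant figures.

Q̄ ≈ 437 W/m²

Solar longitude: λ_s = 360° × (107 − 80)/365.25 = 26.612°.
sin δ = sin 23.44° × sin 26.612° = 0.17819, so δ = +10.264°.
cos H₀ = −tan(+26.4°) tan(+10.264°) = -0.0899, H₀ = 1.6608 rad.
Bracket: H₀ sin φ sin δ + cos φ cos δ sin H₀ = 1.6608×0.44464×0.17819 + 0.89571×0.98400×0.99595 = 0.131586 + 0.877809 = 1.009395.
Q̄ = (S₀/π) × [bracket] = (1361/π) × 1.009395 = 437.3 W/m².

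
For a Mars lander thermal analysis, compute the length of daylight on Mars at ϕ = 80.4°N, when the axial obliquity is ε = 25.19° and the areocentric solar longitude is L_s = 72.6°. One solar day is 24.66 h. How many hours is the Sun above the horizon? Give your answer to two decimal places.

sin δ = sin 25.19° × sin 72.6° = 0.40615, so δ = +23.963°.
Sunrise equation: cos h₀ = −tan ϕ · tan δ = -2.6278 ≤ −1, so the Sun never sets (polar day) and h₀ = π.
Daylight = 2h₀/(2π) × 24.66 h = (3.1416/π) × 24.66 = 24.66 h.

24.66 h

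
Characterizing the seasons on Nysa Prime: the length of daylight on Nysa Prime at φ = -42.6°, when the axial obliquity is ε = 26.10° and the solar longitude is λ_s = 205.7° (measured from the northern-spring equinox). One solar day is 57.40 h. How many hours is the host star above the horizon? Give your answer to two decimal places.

31.98 h

Solar declination: sin δ = sin ε · sin λ_s = sin 26.10° × sin 205.7° = -0.19078, so δ = -10.999°.
cos H₀ = −tan φ · tan δ = −tan(-42.6°) × tan(-10.999°) = -0.1787, so H₀ = 1.7505 rad = 100.30°.
Daylight = 2H₀/(2π) × 57.40 h = (1.7505/π) × 57.40 = 31.98 h.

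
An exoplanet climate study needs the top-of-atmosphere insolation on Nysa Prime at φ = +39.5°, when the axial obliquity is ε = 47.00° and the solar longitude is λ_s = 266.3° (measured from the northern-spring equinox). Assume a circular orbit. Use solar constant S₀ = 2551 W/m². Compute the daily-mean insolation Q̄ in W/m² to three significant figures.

Q̄ ≈ 16.9 W/m²

Solar declination: sin δ = sin ε · sin λ_s = sin 47.00° × sin 266.3° = -0.72983, so δ = -46.872°.
cos H₀ = −tan(+39.5°) tan(-46.872°) = 0.8800, H₀ = 0.4948 rad.
Bracket: H₀ sin φ sin δ + cos φ cos δ sin H₀ = 0.4948×0.63608×-0.72983 + 0.77162×0.68363×0.47489 = -0.229701 + 0.250506 = 0.020805.
Q̄ = (S₀/π) × [bracket] = (2551/π) × 0.020805 = 16.89 W/m².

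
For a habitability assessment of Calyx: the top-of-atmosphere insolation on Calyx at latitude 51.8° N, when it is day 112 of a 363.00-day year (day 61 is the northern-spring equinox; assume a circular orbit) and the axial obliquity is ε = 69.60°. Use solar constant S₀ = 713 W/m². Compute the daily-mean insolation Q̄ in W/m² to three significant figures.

Q̄ ≈ 406 W/m²

Solar longitude: λ_s = 360° × (112 − 61)/363.00 = 50.579°.
sin δ = sin 69.60° × sin 50.579° = 0.72405, so δ = +46.390°.
cos H₀ = −tan(+51.8°) tan(+46.390°) = -1.3340 ≤ −1 ⇒ polar day, H₀ = π.
Bracket: H₀ sin φ sin δ + cos φ cos δ sin H₀ = 3.1416×0.78586×0.72405 + 0.61841×0.68975×0.00000 = 1.787576 + 0.000000 = 1.787576.
Q̄ = (S₀/π) × [bracket] = (713/π) × 1.787576 = 405.7 W/m².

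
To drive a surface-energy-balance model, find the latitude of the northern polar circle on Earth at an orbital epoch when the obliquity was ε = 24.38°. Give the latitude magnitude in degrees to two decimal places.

The polar circle is the lowest latitude that experiences at least one full rotation of continuous daylight at the northern-summer solstice; it lies at |φ| = 90° − ε = 90° − 24.38° = 65.62°.

65.62°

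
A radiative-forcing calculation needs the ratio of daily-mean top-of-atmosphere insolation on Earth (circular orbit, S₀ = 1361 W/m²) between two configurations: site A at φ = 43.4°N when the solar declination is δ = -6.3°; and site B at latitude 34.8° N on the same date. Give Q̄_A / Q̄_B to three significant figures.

Q̄_A / Q̄_B ≈ 0.844

— Configuration A (φ=+43.4°):
cos H₀ = −tan(+43.4°) tan(-6.300°) = 0.1044, H₀ = 1.4662 rad.
Bracket: H₀ sin φ sin δ + cos φ cos δ sin H₀ = 1.4662×0.68709×-0.10973 + 0.72657×0.99396×0.99454 = -0.110543 + 0.718238 = 0.607695.
Q̄ = (S₀/π) × [bracket] = (1361/π) × 0.607695 = 263.27 W/m².
— Configuration B (φ=+34.8°):
cos H₀ = −tan(+34.8°) tan(-6.300°) = 0.0767, H₀ = 1.4940 rad.
Bracket: H₀ sin φ sin δ + cos φ cos δ sin H₀ = 1.4940×0.57071×-0.10973 + 0.82115×0.99396×0.99705 = -0.093560 + 0.813782 = 0.720222.
Q̄ = (S₀/π) × [bracket] = (1361/π) × 0.720222 = 312.01 W/m².
Ratio Q̄_A / Q̄_B = 263.27 / 312.01 = 0.8438.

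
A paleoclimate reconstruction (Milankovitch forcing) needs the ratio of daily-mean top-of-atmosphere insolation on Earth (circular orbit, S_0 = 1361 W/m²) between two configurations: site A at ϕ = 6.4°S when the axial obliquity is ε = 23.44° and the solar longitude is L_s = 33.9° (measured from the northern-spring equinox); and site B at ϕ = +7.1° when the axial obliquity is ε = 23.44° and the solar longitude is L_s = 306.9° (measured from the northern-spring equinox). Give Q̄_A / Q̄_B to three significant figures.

— Configuration A (ϕ=-6.4°):
Solar declination: sin δ = sin ε · sin L_s = sin 23.44° × sin 33.9° = 0.22186, so δ = +12.819°.
cos h₀ = −tan(-6.4°) tan(+12.819°) = 0.0255, h₀ = 1.5453 rad.
Bracket: h₀ sin ϕ sin δ + cos ϕ cos δ sin h₀ = 1.5453×-0.11147×0.22186 + 0.99377×0.97508×0.99967 = -0.038216 + 0.968685 = 0.930469.
Q̄ = (S_0/π) × [bracket] = (1361/π) × 0.930469 = 403.10 W/m².
— Configuration B (ϕ=+7.1°):
Solar declination: sin δ = sin ε · sin L_s = sin 23.44° × sin 306.9° = -0.31811, so δ = -18.548°.
cos h₀ = −tan(+7.1°) tan(-18.548°) = 0.0418, h₀ = 1.5290 rad.
Bracket: h₀ sin ϕ sin δ + cos ϕ cos δ sin h₀ = 1.5290×0.12360×-0.31811 + 0.99233×0.94806×0.99913 = -0.060118 + 0.939970 = 0.879852.
Q̄ = (S_0/π) × [bracket] = (1361/π) × 0.879852 = 381.17 W/m².
Ratio Q̄_A / Q̄_B = 403.10 / 381.17 = 1.058.

Q̄_A / Q̄_B ≈ 1.06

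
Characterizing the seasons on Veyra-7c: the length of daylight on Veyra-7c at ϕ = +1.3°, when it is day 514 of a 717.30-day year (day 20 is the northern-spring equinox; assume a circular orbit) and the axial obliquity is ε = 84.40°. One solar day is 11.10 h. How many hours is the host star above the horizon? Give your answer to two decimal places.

5.36 h

Solar longitude: L_s = 360° × (514 − 20)/717.30 = 247.930°.
sin δ = sin 84.40° × sin 247.930° = -0.92230, so δ = -67.265°.
cos h₀ = −tan ϕ · tan δ = −tan(+1.3°) × tan(-67.265°) = 0.0542, so h₀ = 1.5166 rad = 86.90°.
Daylight = 2h₀/(2π) × 11.10 h = (1.5166/π) × 11.10 = 5.36 h.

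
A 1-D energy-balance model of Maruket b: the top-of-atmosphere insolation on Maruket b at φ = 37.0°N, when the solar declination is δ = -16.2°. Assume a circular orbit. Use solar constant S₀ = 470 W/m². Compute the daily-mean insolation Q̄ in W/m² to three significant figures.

cos H₀ = −tan(+37.0°) tan(-16.200°) = 0.2189, H₀ = 1.3501 rad.
Bracket: H₀ sin φ sin δ + cos φ cos δ sin H₀ = 1.3501×0.60182×-0.27899 + 0.79864×0.96029×0.97574 = -0.226684 + 0.748320 = 0.521636.
Q̄ = (S₀/π) × [bracket] = (470/π) × 0.521636 = 78.04 W/m².

Q̄ ≈ 78.0 W/m²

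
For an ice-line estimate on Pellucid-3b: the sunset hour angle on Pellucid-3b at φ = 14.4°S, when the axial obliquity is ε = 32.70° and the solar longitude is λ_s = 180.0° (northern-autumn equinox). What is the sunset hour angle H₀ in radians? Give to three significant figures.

H₀ = 1.57 rad

Solar declination: sin δ = sin ε · sin λ_s = sin 32.70° × sin 180.0° = 0.00000, so δ = +0.000°.
cos H₀ = −tan φ · tan δ = −tan(-14.4°) × tan(+0.000°) = 0.0000, so H₀ = 1.5708 rad = 90.00°.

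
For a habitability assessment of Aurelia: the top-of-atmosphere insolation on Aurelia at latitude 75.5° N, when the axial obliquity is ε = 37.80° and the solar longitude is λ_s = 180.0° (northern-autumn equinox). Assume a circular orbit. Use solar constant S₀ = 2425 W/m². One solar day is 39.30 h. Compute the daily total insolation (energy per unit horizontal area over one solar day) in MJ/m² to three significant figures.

27.3 MJ/m²

Solar declination: sin δ = sin ε · sin λ_s = sin 37.80° × sin 180.0° = 0.00000, so δ = +0.000°.
cos H₀ = −tan(+75.5°) tan(+0.000°) = -0.0000, H₀ = 1.5708 rad.
Bracket: H₀ sin φ sin δ + cos φ cos δ sin H₀ = 1.5708×0.96815×0.00000 + 0.25038×1.00000×1.00000 = 0.000000 + 0.250380 = 0.250380.
Q̄ = (S₀/π) × [bracket] = (2425/π) × 0.250380 = 193.27 W/m².
Daily total = Q̄ × 39.30 h × 3600 s/h = 193.27 × 39.30 × 3600 / 10⁶ = 27.34 MJ/m².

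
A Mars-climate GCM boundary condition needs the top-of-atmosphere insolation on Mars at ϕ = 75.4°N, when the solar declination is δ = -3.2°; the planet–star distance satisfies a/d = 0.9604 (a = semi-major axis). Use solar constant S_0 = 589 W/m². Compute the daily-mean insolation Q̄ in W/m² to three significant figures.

Q̄ ≈ 29.9 W/m²

cos h₀ = −tan(+75.4°) tan(-3.200°) = 0.2146, h₀ = 1.3545 rad.
Bracket: h₀ sin ϕ sin δ + cos ϕ cos δ sin h₀ = 1.3545×0.96771×-0.05582 + 0.25207×0.99844×0.97669 = -0.073167 + 0.245810 = 0.172643.
Inverse-square distance factor (a/d)² = 0.9604² = 0.922368.
Q̄ = (S_0/π) × 0.922368 × [bracket] = (589/π) × 0.922368 × 0.172643 = 29.86 W/m².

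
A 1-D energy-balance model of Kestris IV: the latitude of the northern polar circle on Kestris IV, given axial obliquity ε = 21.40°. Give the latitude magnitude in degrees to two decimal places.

The polar circle is the lowest latitude that experiences at least one full rotation of continuous daylight at the northern-summer solstice; it lies at |φ| = 90° − ε = 90° − 21.40° = 68.60°.

68.60°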